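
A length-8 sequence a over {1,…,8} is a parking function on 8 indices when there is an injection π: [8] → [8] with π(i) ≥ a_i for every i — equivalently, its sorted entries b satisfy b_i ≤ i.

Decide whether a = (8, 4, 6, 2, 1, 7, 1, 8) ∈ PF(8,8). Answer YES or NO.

Sorted: b = (1, 1, 2, 4, 6, 7, 8, 8).
  b_1=1 ≤ 1
  b_2=1 ≤ 2
  b_3=2 ≤ 3
  b_4=4 ≤ 4
  b_5=6 > 5
  fails at i=5 ⇒ NO

NO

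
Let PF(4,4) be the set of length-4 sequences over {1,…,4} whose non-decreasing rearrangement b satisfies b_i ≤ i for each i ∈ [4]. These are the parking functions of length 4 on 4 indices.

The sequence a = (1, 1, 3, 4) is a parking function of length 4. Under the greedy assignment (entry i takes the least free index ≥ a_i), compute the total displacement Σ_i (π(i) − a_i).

1

Σπ = 4·5/2 = 10 (π permutes [4]); Σa = 1+1+3+4 = 9; disp = 10−9 = 1.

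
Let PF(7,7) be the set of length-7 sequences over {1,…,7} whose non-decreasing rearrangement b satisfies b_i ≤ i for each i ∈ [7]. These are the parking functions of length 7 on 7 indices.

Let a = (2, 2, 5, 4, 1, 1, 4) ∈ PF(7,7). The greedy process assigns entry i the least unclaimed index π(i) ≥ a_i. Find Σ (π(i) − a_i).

Σπ = 28 ({1..7} each once); Σa = 2+2+5+4+1+1+4 = 19; disp = 28−19 = 9.

9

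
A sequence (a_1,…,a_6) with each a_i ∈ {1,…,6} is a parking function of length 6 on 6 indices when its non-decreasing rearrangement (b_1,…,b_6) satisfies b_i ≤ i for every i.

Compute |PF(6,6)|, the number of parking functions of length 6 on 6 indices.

16807

#PF = (6+1−6)·(6+1)^{6−1} = 1 · 16807 = 16807 (Konheim–Weiss)
Example (1,3,3,4,1,5) → sorted (1,1,3,3,4,5): b_i ≤ i ∀i, a PF.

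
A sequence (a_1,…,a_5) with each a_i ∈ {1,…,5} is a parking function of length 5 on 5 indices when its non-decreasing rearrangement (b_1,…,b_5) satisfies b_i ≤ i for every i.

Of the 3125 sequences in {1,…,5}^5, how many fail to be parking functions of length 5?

1829

|PF(5,5)| = (6−5)·6^(5−1) = 1·1296 = 1296 [KW]
Example (5,5,2,4,4) → sorted (2,4,4,5,5): b_1=2>1, not a PF.
5^5 − 1296 = 3125 − 1296 = 1829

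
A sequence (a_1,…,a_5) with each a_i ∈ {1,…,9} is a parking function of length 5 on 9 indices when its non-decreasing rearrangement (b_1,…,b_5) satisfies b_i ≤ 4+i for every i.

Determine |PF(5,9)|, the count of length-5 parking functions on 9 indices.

Count = (9+1−5)·(9+1)^{5−1} = 5·10000 = 50000 (Konheim–Weiss)
E.g. (3,4,3,1,3) → sorted (1,3,3,3,4): b_i ≤ 4+i ∀i, a PF.

50000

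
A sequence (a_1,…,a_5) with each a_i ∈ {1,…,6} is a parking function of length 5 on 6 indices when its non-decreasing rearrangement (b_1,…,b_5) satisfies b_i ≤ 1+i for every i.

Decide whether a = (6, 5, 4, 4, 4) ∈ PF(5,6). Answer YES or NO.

Rearranged: b = (4, 4, 4, 5, 6).
  b_1=4 > 2
  fails at i=1 ⇒ NO

NO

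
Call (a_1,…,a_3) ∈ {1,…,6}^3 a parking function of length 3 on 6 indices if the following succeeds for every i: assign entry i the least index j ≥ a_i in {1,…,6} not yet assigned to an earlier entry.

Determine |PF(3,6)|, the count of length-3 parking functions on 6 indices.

|PF(3,6)| = (6+1−3)·(6+1)^{3−1} = 4·49 = 196 [KW]
E.g. (6,1,3) → sorted (1,3,6): b_i ≤ 3+i ∀i, a PF.

196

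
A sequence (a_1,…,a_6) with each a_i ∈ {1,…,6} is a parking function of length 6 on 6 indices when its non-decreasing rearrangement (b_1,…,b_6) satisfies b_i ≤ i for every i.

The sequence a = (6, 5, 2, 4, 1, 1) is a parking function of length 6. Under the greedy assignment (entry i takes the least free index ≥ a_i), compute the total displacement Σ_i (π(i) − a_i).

2

Σπ = 21 ({1..6} each once); Σa = 6+5+2+4+1+1 = 19; disp = 21−19 = 2.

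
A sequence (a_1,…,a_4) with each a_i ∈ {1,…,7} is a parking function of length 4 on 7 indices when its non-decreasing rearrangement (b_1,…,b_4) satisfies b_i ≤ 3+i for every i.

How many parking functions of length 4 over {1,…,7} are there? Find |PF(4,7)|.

#PF = (8−4)·8^(4−1) = 4 · 512 = 2048 (Pollak)
One tuple (5,4,6,6) → sorted (4,5,6,6): b_i ≤ 3+i ∀i, a PF.

2048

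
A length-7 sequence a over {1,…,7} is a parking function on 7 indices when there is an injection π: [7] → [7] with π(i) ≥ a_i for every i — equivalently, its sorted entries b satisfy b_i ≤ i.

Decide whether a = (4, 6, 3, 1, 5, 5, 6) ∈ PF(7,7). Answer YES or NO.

Sorted: b = (1, 3, 4, 5, 5, 6, 6).
  b_1=1 ≤ 1
  b_2=3 > 2
  fails at i=2 ⇒ NO

NO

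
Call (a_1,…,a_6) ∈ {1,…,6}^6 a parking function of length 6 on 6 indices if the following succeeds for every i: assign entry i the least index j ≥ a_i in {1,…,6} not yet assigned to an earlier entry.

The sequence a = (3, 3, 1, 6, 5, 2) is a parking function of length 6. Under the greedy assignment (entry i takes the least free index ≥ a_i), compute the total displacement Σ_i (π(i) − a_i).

Σπ = 21 ({1..6} each once); Σa = 3+3+1+6+5+2 = 20; disp = 21−20 = 1.

1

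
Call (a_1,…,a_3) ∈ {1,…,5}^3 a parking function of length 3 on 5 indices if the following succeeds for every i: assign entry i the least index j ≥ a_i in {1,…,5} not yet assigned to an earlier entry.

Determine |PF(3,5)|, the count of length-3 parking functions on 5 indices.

|PF(3,5)| = (5+1−3)·(5+1)^{3−1} = 3 · 36 = 108 [KW]
E.g. (3,4,3) → sorted (3,3,4): b_i ≤ 2+i ∀i, a PF.

108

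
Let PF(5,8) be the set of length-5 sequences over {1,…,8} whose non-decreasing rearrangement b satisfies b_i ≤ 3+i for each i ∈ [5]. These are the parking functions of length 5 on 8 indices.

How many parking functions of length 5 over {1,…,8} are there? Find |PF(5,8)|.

|PF| = (8−5+1)·(8+1)^(5−1) = 4 · 6561 = 26244 (Pollak)
E.g. (7,2,3,5,6) → sorted (2,3,5,6,7): b_i ≤ 3+i ∀i, a PF.

26244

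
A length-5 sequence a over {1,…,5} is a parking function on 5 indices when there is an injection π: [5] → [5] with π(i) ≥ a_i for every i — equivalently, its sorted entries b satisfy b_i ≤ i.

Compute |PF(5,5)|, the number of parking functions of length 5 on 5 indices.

|PF(5,5)| = (6−5)·6^(5−1) = 1 · 1296 = 1296 (Konheim–Weiss)
Example (1,1,2,2,1) → sorted (1,1,1,2,2): b_i ≤ i ∀i, a PF.

1296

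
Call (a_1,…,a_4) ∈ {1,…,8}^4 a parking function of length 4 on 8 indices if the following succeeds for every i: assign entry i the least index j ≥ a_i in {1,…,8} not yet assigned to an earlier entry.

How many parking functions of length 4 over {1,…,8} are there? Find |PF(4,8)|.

|PF| = (8−4+1)·(8+1)^(4−1) = 5·729 = 3645 [KW]
E.g. (7,4,6,1) → sorted (1,4,6,7): b_i ≤ 4+i ∀i, a PF.

3645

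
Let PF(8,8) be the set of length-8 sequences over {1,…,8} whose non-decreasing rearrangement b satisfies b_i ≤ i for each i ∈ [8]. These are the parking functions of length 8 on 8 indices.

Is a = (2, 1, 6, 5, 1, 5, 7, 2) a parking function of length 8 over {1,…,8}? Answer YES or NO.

Rearranged: b = (1, 1, 2, 2, 5, 5, 6, 7).
  b_1=1 ≤ 1
  b_2=1 ≤ 2
  b_3=2 ≤ 3
  b_4=2 ≤ 4
  b_5=5 ≤ 5
  b_6=5 ≤ 6
  b_7=6 ≤ 7
  b_8=7 ≤ 8
All bounds hold ⇒ YES

YES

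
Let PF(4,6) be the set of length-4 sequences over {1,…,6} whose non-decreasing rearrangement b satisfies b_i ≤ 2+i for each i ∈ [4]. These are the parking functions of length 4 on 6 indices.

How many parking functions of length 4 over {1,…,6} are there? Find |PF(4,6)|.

Count = (6+1−4)·(6+1)^{4−1} = 3 · 343 = 1029 (Pollak)
E.g. (1,6,5,2) → sorted (1,2,5,6): b_i ≤ 2+i ∀i, a PF.

1029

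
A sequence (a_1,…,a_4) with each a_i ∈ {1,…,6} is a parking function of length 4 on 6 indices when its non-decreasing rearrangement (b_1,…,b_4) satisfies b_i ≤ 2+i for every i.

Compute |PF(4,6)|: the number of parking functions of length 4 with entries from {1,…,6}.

|PF| = (6+1−4)·(6+1)^{4−1} = 3×343 = 1029 (Konheim–Weiss)
One tuple (2,4,2,5) → sorted (2,2,4,5): b_i ≤ 2+i ∀i, a PF.

1029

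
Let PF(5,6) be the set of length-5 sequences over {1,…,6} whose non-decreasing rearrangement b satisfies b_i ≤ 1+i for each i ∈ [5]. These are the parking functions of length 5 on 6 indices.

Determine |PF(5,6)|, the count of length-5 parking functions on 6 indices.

|PF| = 2·7^4 = 2·2401 = 4802 (Konheim–Weiss)
Example (1,2,3,1,2) → sorted (1,1,2,2,3): b_i ≤ 1+i ∀i, a PF.

4802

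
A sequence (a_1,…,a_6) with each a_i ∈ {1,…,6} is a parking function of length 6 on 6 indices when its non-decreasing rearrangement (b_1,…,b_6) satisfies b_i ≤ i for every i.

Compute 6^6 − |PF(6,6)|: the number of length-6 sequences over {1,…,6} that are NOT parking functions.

29849

#PF = (7−6)·7^(6−1) = 1×16807 = 16807
One tuple (3,5,4,6,3,5) → sorted (3,3,4,5,5,6): b_1=3>1, not a PF.
So 46656 − 16807 = 29849 fail.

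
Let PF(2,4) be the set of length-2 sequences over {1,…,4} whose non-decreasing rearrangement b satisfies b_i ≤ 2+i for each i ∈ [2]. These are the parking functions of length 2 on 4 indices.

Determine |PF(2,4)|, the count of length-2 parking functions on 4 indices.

Count = 3·5^1 = 3×5 = 15 [KW]
One tuple (1,2) → sorted (1,2): b_i ≤ 2+i ∀i, a PF.

15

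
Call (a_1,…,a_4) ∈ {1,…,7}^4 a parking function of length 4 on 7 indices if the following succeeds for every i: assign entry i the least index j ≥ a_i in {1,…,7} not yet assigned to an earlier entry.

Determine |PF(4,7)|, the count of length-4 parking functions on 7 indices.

2048

#PF = 4·8^3 = 4 · 512 = 2048
Check (5,3,1,1) → sorted (1,1,3,5): b_i ≤ 3+i ∀i, a PF.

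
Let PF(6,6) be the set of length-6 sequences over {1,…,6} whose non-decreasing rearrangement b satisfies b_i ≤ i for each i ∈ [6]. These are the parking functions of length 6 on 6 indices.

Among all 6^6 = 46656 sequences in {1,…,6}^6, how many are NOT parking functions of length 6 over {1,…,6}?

29849

#PF = 1·7^5 = 1 · 16807 = 16807 (Pollak)
One tuple (4,2,6,6,4,5) → sorted (2,4,4,5,6,6): b_1=2>1, not a PF.
So 46656 − 16807 = 29849 fail.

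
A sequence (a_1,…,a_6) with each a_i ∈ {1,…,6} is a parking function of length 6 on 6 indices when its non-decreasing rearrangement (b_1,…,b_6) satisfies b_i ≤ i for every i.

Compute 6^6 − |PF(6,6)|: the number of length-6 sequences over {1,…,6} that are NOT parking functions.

29849

|PF(6,6)| = 1·7^5 = 1×16807 = 16807 [KW]
Check (6,5,1,6,4,5) → sorted (1,4,5,5,6,6): b_2=4>2, not a PF.
6^6 − 16807 = 46656 − 16807 = 29849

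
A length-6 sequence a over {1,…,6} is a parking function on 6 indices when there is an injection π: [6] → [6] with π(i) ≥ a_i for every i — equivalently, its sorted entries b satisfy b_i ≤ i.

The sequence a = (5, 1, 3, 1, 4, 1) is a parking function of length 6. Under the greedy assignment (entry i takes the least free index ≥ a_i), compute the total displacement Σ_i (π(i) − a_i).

6

Σπ(i) = 1+…+6 = 21; Σa = 5+1+3+1+4+1 = 15; disp = 21−15 = 6.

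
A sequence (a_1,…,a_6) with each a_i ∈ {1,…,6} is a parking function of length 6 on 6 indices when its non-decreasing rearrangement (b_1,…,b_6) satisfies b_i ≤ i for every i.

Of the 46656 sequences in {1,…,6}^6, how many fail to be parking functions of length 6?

|PF(6,6)| = (7−6)·7^(6−1) = 1 · 16807 = 16807
E.g. (6,6,6,1,5,6) → sorted (1,5,6,6,6,6): b_2=5>2, not a PF.
Total 46656; non-PF = 46656−16807 = 29849

29849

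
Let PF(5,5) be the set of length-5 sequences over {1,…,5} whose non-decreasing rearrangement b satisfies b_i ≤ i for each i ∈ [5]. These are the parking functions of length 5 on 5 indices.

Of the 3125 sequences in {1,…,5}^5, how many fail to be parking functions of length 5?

Count = (6−5)·6^(5−1) = 1 · 1296 = 1296 (Pollak)
E.g. (4,4,5,3,5) → sorted (3,4,4,5,5): b_1=3>1, not a PF.
Total 3125; non-PF = 3125−1296 = 1829

1829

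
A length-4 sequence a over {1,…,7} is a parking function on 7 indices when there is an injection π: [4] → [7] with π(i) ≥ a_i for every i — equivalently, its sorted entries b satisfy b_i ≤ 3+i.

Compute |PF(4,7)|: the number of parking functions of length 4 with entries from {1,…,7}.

2048

|PF| = (8−4)·8^(4−1) = 4·512 = 2048 [KW]
One tuple (4,5,7,3) → sorted (3,4,5,7): b_i ≤ 3+i ∀i, a PF.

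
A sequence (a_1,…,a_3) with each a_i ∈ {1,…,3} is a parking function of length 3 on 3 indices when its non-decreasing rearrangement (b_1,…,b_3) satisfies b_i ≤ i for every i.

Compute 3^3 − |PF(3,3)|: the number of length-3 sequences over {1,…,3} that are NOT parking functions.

|PF(3,3)| = (3+1−3)·(3+1)^{3−1} = 1×16 = 16 [KW]
E.g. (3,1,3) → sorted (1,3,3): b_2=3>2, not a PF.
Total 27; non-PF = 27−16 = 11

11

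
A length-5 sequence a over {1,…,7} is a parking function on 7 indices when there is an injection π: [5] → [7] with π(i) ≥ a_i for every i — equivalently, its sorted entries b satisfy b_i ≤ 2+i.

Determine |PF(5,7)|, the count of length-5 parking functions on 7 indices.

|PF(5,7)| = (7+1−5)·(7+1)^{5−1} = 3×4096 = 12288 (Konheim–Weiss)
E.g. (1,4,3,4,1) → sorted (1,1,3,4,4): b_i ≤ 2+i ∀i, a PF.

12288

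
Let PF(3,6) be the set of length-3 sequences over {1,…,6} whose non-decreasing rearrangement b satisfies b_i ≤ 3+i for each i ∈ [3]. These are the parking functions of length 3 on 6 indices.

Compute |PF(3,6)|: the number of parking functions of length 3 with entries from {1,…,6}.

Count = (7−3)·7^(3−1) = 4 · 49 = 196 [KW]
Example (3,1,3) → sorted (1,3,3): b_i ≤ 3+i ∀i, a PF.

196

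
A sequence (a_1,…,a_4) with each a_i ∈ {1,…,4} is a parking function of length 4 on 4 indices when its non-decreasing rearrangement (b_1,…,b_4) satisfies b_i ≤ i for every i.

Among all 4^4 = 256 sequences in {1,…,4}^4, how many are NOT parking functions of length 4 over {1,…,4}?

|PF| = (5−4)·5^(4−1) = 1×125 = 125 [KW]
Example (4,3,4,2) → sorted (2,3,4,4): b_1=2>1, not a PF.
4^4 − 125 = 256 − 125 = 131

131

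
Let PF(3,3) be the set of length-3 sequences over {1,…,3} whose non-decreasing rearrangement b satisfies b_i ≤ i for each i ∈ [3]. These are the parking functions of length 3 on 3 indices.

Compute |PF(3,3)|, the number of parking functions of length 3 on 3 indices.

16

|PF| = (3−3+1)·(3+1)^(3−1) = 1·16 = 16
E.g. (1,1,3) → sorted (1,1,3): b_i ≤ i ∀i, a PF.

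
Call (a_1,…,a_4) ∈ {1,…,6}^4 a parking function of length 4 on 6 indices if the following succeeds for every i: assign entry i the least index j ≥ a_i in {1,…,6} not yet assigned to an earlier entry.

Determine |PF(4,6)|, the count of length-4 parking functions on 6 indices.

Count = (7−4)·7^(4−1) = 3 · 343 = 1029 [KW]
Check (2,5,2,6) → sorted (2,2,5,6): b_i ≤ 2+i ∀i, a PF.

1029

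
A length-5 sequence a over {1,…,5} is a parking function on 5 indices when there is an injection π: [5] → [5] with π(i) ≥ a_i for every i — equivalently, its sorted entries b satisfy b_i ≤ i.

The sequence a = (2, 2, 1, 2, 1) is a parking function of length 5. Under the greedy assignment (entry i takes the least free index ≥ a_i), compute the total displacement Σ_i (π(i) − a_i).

7

Σπ = 5·6/2 = 15 (π permutes [5]); Σa = 2+2+1+2+1 = 8; disp = 15−8 = 7.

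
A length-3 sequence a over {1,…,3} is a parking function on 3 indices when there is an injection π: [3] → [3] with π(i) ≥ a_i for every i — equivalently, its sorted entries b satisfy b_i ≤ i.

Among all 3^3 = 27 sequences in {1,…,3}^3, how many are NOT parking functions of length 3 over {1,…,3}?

11

Count = 1·4^2 = 1 · 16 = 16 (Konheim–Weiss)
Check (2,3,3) → sorted (2,3,3): b_1=2>1, not a PF.
Total 27; non-PF = 27−16 = 11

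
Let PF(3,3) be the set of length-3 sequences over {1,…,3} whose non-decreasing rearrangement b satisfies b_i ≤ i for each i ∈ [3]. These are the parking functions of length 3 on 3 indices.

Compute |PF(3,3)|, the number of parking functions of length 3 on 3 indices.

#PF = (4−3)·4^(3−1) = 1×16 = 16 (Pollak)
Check (2,3,1) → sorted (1,2,3): b_i ≤ i ∀i, a PF.

16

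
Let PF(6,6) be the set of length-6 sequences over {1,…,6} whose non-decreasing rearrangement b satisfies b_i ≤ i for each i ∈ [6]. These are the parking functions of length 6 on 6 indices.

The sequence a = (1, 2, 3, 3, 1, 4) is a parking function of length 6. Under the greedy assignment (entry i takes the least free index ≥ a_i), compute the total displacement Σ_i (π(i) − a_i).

7

Σπ = 6·7/2 = 21 (π permutes [6]); Σa = 1+2+3+3+1+4 = 14; disp = 21−14 = 7.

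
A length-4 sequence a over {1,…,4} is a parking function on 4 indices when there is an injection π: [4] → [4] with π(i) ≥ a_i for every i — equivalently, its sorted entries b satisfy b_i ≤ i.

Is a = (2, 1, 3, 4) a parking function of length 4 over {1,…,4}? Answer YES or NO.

Order a: b = (1, 2, 3, 4).
  b_1=1 ≤ 1
  b_2=2 ≤ 2
  b_3=3 ≤ 3
  b_4=4 ≤ 4
All bounds hold ⇒ YES

YES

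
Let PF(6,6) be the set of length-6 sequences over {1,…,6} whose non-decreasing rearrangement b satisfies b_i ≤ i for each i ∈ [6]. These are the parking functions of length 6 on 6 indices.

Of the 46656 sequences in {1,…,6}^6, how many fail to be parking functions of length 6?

29849

#PF = (6+1−6)·(6+1)^{6−1} = 1·16807 = 16807 (Konheim–Weiss)
Example (3,3,2,3,3,5) → sorted (2,3,3,3,3,5): b_1=2>1, not a PF.
6^6 − 16807 = 46656 − 16807 = 29849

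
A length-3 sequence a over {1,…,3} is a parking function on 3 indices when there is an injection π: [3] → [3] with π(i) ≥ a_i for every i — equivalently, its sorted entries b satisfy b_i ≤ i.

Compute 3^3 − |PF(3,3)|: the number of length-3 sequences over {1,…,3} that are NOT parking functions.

11

|PF| = (3−3+1)·(3+1)^(3−1) = 1·16 = 16 (Konheim–Weiss)
One tuple (3,3,3) → sorted (3,3,3): b_1=3>1, not a PF.
3^3 − 16 = 27 − 16 = 11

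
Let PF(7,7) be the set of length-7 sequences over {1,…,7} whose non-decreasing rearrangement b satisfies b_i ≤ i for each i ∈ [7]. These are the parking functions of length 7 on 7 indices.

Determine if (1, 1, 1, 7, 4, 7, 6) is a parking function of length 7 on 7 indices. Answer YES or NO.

NO

Rearranged: b = (1, 1, 1, 4, 6, 7, 7).
  b_1=1 ≤ 1
  b_2=1 ≤ 2
  b_3=1 ≤ 3
  b_4=4 ≤ 4
  b_5=6 > 5
  fails at i=5 ⇒ NO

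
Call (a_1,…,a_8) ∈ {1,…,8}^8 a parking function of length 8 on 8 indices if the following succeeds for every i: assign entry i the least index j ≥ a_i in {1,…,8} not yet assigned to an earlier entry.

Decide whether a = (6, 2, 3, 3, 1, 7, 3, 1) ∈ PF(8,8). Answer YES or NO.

YES

Sorted: b = (1, 1, 2, 3, 3, 3, 6, 7).
  b_1=1 ≤ 1
  b_2=1 ≤ 2
  b_3=2 ≤ 3
  b_4=3 ≤ 4
  b_5=3 ≤ 5
  b_6=3 ≤ 6
  b_7=6 ≤ 7
  b_8=7 ≤ 8
All bounds hold ⇒ YES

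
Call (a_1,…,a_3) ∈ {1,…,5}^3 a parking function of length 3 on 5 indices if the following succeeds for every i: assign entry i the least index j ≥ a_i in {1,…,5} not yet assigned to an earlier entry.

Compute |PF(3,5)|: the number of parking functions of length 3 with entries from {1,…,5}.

108

|PF| = (5+1−3)·(5+1)^{3−1} = 3·36 = 108
One tuple (5,4,2) → sorted (2,4,5): b_i ≤ 2+i ∀i, a PF.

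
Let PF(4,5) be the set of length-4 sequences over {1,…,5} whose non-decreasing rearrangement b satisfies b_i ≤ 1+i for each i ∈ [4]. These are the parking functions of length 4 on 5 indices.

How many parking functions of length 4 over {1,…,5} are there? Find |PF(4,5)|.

#PF = (5+1−4)·(5+1)^{4−1} = 2 · 216 = 432 (Pollak)
Check (4,5,1,1) → sorted (1,1,4,5): b_i ≤ 1+i ∀i, a PF.

432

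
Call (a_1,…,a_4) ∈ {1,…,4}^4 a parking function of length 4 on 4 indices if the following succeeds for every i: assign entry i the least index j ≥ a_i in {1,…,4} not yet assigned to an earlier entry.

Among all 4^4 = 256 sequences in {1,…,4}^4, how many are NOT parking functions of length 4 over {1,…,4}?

|PF(4,4)| = (4−4+1)·(4+1)^(4−1) = 1·125 = 125 [KW]
Example (4,3,4,4) → sorted (3,4,4,4): b_1=3>1, not a PF.
So 256 − 125 = 131 fail.

131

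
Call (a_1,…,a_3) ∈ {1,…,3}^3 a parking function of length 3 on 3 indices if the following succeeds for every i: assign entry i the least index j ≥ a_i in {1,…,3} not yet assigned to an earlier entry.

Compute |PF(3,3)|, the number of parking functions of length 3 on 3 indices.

#PF = (3−3+1)·(3+1)^(3−1) = 1·16 = 16
Check (1,3,1) → sorted (1,1,3): b_i ≤ i ∀i, a PF.

16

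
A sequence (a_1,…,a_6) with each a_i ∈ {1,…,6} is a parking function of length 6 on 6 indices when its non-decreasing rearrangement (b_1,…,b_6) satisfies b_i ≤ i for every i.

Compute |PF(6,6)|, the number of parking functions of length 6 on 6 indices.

|PF(6,6)| = (6+1−6)·(6+1)^{6−1} = 1 · 16807 = 16807
E.g. (4,1,6,5,1,1) → sorted (1,1,1,4,5,6): b_i ≤ i ∀i, a PF.

16807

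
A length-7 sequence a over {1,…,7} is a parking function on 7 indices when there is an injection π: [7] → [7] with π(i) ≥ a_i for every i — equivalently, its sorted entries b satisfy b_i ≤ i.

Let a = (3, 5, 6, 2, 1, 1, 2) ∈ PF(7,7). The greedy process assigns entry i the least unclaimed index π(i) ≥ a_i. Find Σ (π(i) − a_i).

8

Σπ(i) = 1+…+7 = 28; Σa = 3+5+6+2+1+1+2 = 20; disp = 28−20 = 8.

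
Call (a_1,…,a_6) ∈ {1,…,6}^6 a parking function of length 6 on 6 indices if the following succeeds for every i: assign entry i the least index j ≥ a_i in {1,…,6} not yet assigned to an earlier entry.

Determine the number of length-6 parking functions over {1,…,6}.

16807

#PF = (6+1−6)·(6+1)^{6−1} = 1·16807 = 16807
One tuple (3,3,4,1,4,1) → sorted (1,1,3,3,4,4): b_i ≤ i ∀i, a PF.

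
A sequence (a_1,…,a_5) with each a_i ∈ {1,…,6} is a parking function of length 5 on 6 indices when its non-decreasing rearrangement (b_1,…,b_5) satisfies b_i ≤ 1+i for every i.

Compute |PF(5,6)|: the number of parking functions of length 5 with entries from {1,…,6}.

4802

#PF = (7−5)·7^(5−1) = 2·2401 = 4802 (Konheim–Weiss)
One tuple (5,3,2,2,4) → sorted (2,2,3,4,5): b_i ≤ 1+i ∀i, a PF.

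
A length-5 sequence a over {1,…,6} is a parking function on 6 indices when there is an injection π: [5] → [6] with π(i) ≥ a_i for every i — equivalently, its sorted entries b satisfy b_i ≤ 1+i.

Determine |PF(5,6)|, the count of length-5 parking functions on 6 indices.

Count = (6−5+1)·(6+1)^(5−1) = 2×2401 = 4802 (Konheim–Weiss)
E.g. (1,2,6,2,2) → sorted (1,2,2,2,6): b_i ≤ 1+i ∀i, a PF.

4802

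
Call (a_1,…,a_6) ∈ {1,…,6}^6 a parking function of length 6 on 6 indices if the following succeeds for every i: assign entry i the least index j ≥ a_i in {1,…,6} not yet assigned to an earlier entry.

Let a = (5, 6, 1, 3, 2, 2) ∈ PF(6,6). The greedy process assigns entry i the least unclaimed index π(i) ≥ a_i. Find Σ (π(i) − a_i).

Σπ = 6·7/2 = 21 (π permutes [6]); Σa = 5+6+1+3+2+2 = 19; disp = 21−19 = 2.

2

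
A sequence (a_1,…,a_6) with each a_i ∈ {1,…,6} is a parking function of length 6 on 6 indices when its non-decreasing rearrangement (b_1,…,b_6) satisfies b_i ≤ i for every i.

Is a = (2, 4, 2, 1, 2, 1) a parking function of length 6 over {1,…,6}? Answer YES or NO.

YES

Sorted: b = (1, 1, 2, 2, 2, 4).
  b_1=1 ≤ 1
  b_2=1 ≤ 2
  b_3=2 ≤ 3
  b_4=2 ≤ 4
  b_5=2 ≤ 5
  b_6=4 ≤ 6
All bounds hold ⇒ YES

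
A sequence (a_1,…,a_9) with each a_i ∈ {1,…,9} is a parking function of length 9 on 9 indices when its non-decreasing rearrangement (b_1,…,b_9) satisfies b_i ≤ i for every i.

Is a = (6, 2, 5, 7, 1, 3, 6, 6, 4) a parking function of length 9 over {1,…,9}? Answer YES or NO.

Order a: b = (1, 2, 3, 4, 5, 6, 6, 6, 7).
  b_1=1 ≤ 1
  b_2=2 ≤ 2
  b_3=3 ≤ 3
  b_4=4 ≤ 4
  b_5=5 ≤ 5
  b_6=6 ≤ 6
  b_7=6 ≤ 7
  b_8=6 ≤ 8
  b_9=7 ≤ 9
All bounds hold ⇒ YES

YES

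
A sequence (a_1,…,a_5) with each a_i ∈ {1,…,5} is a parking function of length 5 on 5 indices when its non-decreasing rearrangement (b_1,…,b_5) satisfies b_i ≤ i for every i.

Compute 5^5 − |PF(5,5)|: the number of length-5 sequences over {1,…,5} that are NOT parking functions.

1829

Count = (5−5+1)·(5+1)^(5−1) = 1·1296 = 1296
E.g. (3,4,5,3,4) → sorted (3,3,4,4,5): b_1=3>1, not a PF.
Total 3125; non-PF = 3125−1296 = 1829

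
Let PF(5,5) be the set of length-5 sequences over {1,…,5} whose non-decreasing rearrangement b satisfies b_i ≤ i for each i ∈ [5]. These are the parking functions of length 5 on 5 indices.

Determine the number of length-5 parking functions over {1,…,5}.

1296

Count = 1·6^4 = 1×1296 = 1296 (Konheim–Weiss)
Example (2,2,1,5,2) → sorted (1,2,2,2,5): b_i ≤ i ∀i, a PF.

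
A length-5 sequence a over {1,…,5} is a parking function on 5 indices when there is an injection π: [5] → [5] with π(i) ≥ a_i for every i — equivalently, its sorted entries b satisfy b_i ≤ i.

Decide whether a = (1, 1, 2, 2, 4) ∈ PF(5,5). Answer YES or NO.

YES

Rearranged: b = (1, 1, 2, 2, 4).
  b_1=1 ≤ 1
  b_2=1 ≤ 2
  b_3=2 ≤ 3
  b_4=2 ≤ 4
  b_5=4 ≤ 5
All bounds hold ⇒ YES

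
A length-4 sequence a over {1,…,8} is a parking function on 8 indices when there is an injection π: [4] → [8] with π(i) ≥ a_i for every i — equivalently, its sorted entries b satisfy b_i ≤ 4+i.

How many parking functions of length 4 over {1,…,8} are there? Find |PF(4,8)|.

|PF| = (9−4)·9^(4−1) = 5×729 = 3645 (Pollak)
One tuple (3,8,6,2) → sorted (2,3,6,8): b_i ≤ 4+i ∀i, a PF.

3645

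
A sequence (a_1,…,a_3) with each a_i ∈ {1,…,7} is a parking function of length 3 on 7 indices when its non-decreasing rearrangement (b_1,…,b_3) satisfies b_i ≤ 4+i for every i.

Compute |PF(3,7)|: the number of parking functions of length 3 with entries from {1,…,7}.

320

|PF| = 5·8^2 = 5×64 = 320 [KW]
Example (2,7,4) → sorted (2,4,7): b_i ≤ 4+i ∀i, a PF.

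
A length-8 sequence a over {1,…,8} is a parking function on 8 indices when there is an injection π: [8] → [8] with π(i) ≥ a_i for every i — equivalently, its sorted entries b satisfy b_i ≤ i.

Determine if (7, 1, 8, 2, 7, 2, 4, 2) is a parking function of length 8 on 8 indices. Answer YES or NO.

NO

Sorted: b = (1, 2, 2, 2, 4, 7, 7, 8).
  b_1=1 ≤ 1
  b_2=2 ≤ 2
  b_3=2 ≤ 3
  b_4=2 ≤ 4
  b_5=4 ≤ 5
  b_6=7 > 6
  fails at i=6 ⇒ NO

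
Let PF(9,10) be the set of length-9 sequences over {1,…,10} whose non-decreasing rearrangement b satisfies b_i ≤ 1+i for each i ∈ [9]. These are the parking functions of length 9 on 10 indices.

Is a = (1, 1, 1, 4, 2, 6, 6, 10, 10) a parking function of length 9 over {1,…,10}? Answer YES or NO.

NO

Order a: b = (1, 1, 1, 2, 4, 6, 6, 10, 10).
  b_1=1 ≤ 2
  b_2=1 ≤ 3
  b_3=1 ≤ 4
  b_4=2 ≤ 5
  b_5=4 ≤ 6
  b_6=6 ≤ 7
  b_7=6 ≤ 8
  b_8=10 > 9
  fails at i=8 ⇒ NO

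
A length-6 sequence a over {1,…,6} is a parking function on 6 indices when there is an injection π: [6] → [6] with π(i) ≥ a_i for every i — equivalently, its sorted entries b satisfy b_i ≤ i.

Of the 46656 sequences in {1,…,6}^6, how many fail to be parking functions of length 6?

29849

Count = (7−6)·7^(6−1) = 1×16807 = 16807 (Pollak)
One tuple (6,5,2,6,1,3) → sorted (1,2,3,5,6,6): b_4=5>4, not a PF.
6^6 − 16807 = 46656 − 16807 = 29849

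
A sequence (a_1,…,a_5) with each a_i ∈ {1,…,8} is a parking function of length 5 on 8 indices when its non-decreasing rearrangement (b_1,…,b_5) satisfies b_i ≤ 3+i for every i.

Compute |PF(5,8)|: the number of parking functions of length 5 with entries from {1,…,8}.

Count = (9−5)·9^(5−1) = 4·6561 = 26244 [KW]
Example (4,1,7,6,7) → sorted (1,4,6,7,7): b_i ≤ 3+i ∀i, a PF.

26244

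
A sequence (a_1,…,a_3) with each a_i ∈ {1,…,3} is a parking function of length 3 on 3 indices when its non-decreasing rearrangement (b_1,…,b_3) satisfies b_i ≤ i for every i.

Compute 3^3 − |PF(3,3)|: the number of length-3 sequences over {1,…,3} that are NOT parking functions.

#PF = (4−3)·4^(3−1) = 1 · 16 = 16
Check (3,3,3) → sorted (3,3,3): b_1=3>1, not a PF.
So 27 − 16 = 11 fail.

11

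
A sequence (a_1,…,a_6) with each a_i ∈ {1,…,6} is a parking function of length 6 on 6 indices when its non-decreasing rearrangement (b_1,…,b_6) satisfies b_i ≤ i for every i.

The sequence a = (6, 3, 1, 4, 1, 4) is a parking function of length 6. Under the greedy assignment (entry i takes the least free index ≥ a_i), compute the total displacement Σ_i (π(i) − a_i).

Σπ = 6·7/2 = 21 (π permutes [6]); Σa = 6+3+1+4+1+4 = 19; disp = 21−19 = 2.

2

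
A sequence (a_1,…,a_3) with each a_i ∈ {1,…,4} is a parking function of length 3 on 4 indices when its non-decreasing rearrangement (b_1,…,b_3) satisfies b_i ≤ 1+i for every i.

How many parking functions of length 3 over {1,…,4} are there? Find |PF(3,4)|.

50

#PF = (5−3)·5^(3−1) = 2 · 25 = 50
E.g. (2,2,1) → sorted (1,2,2): b_i ≤ 1+i ∀i, a PF.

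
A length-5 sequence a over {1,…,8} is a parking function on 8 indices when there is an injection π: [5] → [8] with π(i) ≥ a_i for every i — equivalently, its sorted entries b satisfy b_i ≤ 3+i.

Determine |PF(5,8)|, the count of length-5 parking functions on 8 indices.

Count = (9−5)·9^(5−1) = 4·6561 = 26244 (Konheim–Weiss)
E.g. (2,5,5,6,2) → sorted (2,2,5,5,6): b_i ≤ 3+i ∀i, a PF.

26244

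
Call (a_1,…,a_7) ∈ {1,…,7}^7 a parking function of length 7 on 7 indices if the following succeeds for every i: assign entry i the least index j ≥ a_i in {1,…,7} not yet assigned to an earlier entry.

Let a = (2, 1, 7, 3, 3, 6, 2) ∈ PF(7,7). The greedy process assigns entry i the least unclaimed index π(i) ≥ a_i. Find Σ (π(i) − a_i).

Σπ(i) = 1+…+7 = 28; Σa = 2+1+7+3+3+6+2 = 24; disp = 28−24 = 4.

4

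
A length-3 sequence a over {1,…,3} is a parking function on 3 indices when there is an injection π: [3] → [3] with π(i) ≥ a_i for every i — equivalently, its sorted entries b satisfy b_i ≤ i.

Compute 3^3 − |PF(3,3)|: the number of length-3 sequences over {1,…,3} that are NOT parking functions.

11

|PF(3,3)| = (3+1−3)·(3+1)^{3−1} = 1·16 = 16 (Konheim–Weiss)
Example (3,3,3) → sorted (3,3,3): b_1=3>1, not a PF.
Total 27; non-PF = 27−16 = 11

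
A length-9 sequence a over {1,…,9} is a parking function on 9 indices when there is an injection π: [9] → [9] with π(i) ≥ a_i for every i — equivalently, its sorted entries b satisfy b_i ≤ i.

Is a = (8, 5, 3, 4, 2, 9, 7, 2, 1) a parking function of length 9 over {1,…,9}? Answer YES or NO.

Sorted: b = (1, 2, 2, 3, 4, 5, 7, 8, 9).
  b_1=1 ≤ 1
  b_2=2 ≤ 2
  b_3=2 ≤ 3
  b_4=3 ≤ 4
  b_5=4 ≤ 5
  b_6=5 ≤ 6
  b_7=7 ≤ 7
  b_8=8 ≤ 8
  b_9=9 ≤ 9
All bounds hold ⇒ YES

YES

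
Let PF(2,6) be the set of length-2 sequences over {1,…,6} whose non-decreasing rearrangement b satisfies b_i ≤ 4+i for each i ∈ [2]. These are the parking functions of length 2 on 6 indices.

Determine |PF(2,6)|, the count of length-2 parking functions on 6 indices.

Count = 5·7^1 = 5·7 = 35
One tuple (2,2) → sorted (2,2): b_i ≤ 4+i ∀i, a PF.

35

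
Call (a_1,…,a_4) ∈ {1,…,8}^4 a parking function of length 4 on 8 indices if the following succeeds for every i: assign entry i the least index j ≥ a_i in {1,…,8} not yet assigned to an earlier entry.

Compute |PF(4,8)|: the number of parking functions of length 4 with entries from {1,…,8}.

3645

Count = (8+1−4)·(8+1)^{4−1} = 5·729 = 3645 [KW]
Example (3,1,6,4) → sorted (1,3,4,6): b_i ≤ 4+i ∀i, a PF.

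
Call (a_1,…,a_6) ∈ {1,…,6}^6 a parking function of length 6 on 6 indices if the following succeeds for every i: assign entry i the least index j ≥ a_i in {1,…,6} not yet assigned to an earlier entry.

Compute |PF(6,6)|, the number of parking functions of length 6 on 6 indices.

16807

|PF| = (7−6)·7^(6−1) = 1·16807 = 16807
Example (4,1,1,2,1,1) → sorted (1,1,1,1,2,4): b_i ≤ i ∀i, a PF.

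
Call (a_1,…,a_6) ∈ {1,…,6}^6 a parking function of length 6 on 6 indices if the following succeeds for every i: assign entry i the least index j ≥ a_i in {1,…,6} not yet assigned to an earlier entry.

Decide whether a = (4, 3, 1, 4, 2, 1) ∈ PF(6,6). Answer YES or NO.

Order a: b = (1, 1, 2, 3, 4, 4).
  b_1=1 ≤ 1
  b_2=1 ≤ 2
  b_3=2 ≤ 3
  b_4=3 ≤ 4
  b_5=4 ≤ 5
  b_6=4 ≤ 6
All bounds hold ⇒ YES

YES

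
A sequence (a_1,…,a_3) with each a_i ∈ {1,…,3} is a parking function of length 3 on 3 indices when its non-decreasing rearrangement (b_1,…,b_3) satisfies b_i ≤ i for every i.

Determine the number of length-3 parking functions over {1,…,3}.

16

Count = 1·4^2 = 1×16 = 16 (Konheim–Weiss)
One tuple (2,1,1) → sorted (1,1,2): b_i ≤ i ∀i, a PF.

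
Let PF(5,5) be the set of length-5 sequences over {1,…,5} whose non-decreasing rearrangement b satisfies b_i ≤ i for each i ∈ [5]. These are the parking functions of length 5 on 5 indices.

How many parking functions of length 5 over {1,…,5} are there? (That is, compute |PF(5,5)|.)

|PF| = 1·6^4 = 1·1296 = 1296 [KW]
Check (1,2,5,1,4) → sorted (1,1,2,4,5): b_i ≤ i ∀i, a PF.

1296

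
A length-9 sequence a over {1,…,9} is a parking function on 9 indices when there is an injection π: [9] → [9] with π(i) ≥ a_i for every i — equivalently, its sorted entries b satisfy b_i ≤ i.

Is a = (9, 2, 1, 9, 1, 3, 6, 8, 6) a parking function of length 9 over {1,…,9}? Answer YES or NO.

NO

Sorted: b = (1, 1, 2, 3, 6, 6, 8, 9, 9).
  b_1=1 ≤ 1
  b_2=1 ≤ 2
  b_3=2 ≤ 3
  b_4=3 ≤ 4
  b_5=6 > 5
  fails at i=5 ⇒ NO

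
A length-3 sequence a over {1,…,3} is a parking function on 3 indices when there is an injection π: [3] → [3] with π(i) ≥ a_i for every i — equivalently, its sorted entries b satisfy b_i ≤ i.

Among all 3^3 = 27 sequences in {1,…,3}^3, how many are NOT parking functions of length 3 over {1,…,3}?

11

Count = 1·4^2 = 1·16 = 16 (Konheim–Weiss)
Example (3,2,3) → sorted (2,3,3): b_1=2>1, not a PF.
So 27 − 16 = 11 fail.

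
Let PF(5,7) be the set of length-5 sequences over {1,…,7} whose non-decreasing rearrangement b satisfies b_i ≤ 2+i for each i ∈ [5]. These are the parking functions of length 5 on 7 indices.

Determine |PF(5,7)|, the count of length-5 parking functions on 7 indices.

|PF| = (7−5+1)·(7+1)^(5−1) = 3 · 4096 = 12288
Check (4,2,6,2,3) → sorted (2,2,3,4,6): b_i ≤ 2+i ∀i, a PF.

12288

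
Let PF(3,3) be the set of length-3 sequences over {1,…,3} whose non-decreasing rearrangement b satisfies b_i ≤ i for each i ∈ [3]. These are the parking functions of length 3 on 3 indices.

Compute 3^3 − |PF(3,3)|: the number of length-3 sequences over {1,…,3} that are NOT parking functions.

11

|PF| = 1·4^2 = 1×16 = 16
E.g. (3,2,2) → sorted (2,2,3): b_1=2>1, not a PF.
So 27 − 16 = 11 fail.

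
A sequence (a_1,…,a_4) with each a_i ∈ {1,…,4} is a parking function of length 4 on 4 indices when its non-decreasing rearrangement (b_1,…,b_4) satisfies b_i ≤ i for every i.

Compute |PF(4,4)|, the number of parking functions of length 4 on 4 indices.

125

Count = (4−4+1)·(4+1)^(4−1) = 1·125 = 125 [KW]
Check (1,1,2,4) → sorted (1,1,2,4): b_i ≤ i ∀i, a PF.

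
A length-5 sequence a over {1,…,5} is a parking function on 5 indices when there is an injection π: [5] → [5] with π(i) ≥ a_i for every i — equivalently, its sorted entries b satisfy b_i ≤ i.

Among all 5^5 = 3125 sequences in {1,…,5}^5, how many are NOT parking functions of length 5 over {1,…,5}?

|PF| = (5+1−5)·(5+1)^{5−1} = 1·1296 = 1296 [KW]
E.g. (5,2,4,4,2) → sorted (2,2,4,4,5): b_1=2>1, not a PF.
So 3125 − 1296 = 1829 fail.

1829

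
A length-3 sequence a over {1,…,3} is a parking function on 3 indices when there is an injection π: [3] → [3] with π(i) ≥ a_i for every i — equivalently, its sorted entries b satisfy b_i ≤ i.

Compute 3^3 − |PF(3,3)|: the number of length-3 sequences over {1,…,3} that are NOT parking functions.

|PF| = (3+1−3)·(3+1)^{3−1} = 1 · 16 = 16 [KW]
Check (3,3,3) → sorted (3,3,3): b_1=3>1, not a PF.
So 27 − 16 = 11 fail.

11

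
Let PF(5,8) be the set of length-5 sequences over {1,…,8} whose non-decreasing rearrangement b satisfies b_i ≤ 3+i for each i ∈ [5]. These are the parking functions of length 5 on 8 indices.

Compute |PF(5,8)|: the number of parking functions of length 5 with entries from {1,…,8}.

#PF = 4·9^4 = 4·6561 = 26244 (Konheim–Weiss)
E.g. (6,6,4,5,1) → sorted (1,4,5,6,6): b_i ≤ 3+i ∀i, a PF.

26244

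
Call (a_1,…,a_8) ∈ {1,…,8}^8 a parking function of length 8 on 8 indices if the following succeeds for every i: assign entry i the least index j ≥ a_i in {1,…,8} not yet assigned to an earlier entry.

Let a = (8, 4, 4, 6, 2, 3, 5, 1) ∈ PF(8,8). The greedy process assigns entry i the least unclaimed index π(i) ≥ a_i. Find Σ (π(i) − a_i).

3

Σπ(i) = 1+…+8 = 36; Σa = 8+4+4+6+2+3+5+1 = 33; disp = 36−33 = 3.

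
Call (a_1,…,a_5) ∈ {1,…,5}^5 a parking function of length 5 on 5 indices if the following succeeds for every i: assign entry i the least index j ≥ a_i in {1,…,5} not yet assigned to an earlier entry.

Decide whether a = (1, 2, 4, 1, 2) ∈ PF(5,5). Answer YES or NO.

Sorted: b = (1, 1, 2, 2, 4).
  b_1=1 ≤ 1
  b_2=1 ≤ 2
  b_3=2 ≤ 3
  b_4=2 ≤ 4
  b_5=4 ≤ 5
All bounds hold ⇒ YES

YES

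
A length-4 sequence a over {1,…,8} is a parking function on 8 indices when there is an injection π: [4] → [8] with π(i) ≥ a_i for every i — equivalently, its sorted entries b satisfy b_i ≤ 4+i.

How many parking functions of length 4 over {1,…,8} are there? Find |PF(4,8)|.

3645

|PF(4,8)| = (9−4)·9^(4−1) = 5×729 = 3645 [KW]
E.g. (1,5,8,6) → sorted (1,5,6,8): b_i ≤ 4+i ∀i, a PF.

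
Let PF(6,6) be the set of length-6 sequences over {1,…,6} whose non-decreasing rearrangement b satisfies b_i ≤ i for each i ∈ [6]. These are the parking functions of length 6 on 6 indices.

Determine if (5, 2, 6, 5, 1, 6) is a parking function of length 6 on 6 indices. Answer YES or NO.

Rearranged: b = (1, 2, 5, 5, 6, 6).
  b_1=1 ≤ 1
  b_2=2 ≤ 2
  b_3=5 > 3
  fails at i=3 ⇒ NO

NO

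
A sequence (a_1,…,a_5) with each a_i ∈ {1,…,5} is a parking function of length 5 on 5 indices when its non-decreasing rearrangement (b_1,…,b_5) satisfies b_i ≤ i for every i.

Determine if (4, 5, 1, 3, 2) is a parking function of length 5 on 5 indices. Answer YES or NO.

Sorted: b = (1, 2, 3, 4, 5).
  b_1=1 ≤ 1
  b_2=2 ≤ 2
  b_3=3 ≤ 3
  b_4=4 ≤ 4
  b_5=5 ≤ 5
All bounds hold ⇒ YES

YES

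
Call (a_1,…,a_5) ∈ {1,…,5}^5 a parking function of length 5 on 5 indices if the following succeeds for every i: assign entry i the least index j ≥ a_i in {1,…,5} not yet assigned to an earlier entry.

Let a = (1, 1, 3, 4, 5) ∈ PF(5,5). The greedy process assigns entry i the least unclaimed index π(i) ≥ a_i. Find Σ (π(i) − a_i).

Σπ = 15 ({1..5} each once); Σa = 1+1+3+4+5 = 14; disp = 15−14 = 1.

1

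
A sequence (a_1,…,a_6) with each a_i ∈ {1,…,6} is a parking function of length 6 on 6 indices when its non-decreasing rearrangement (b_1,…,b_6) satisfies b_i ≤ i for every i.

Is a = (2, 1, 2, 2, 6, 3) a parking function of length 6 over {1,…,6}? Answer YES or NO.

YES

Rearranged: b = (1, 2, 2, 2, 3, 6).
  b_1=1 ≤ 1
  b_2=2 ≤ 2
  b_3=2 ≤ 3
  b_4=2 ≤ 4
  b_5=3 ≤ 5
  b_6=6 ≤ 6
All bounds hold ⇒ YES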